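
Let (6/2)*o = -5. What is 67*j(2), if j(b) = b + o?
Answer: 67/3 ≈ 22.333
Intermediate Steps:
o = -5/3 (o = (1/3)*(-5) = -5/3 ≈ -1.6667)
j(b) = -5/3 + b (j(b) = b - 5/3 = -5/3 + b)
67*j(2) = 67*(-5/3 + 2) = 67*(1/3) = 67/3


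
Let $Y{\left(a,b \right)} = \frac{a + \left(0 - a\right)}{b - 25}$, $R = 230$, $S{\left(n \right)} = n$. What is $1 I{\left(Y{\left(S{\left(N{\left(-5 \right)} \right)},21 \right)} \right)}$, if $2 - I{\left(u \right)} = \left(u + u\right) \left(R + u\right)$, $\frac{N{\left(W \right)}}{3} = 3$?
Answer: $2$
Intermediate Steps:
$N{\left(W \right)} = 9$ ($N{\left(W \right)} = 3 \cdot 3 = 9$)
$Y{\left(a,b \right)} = 0$ ($Y{\left(a,b \right)} = \frac{a - a}{-25 + b} = \frac{0}{-25 + b} = 0$)
$I{\left(u \right)} = 2 - 2 u \left(230 + u\right)$ ($I{\left(u \right)} = 2 - \left(u + u\right) \left(230 + u\right) = 2 - 2 u \left(230 + u\right)$)
$1 I{\left(Y{\left(S{\left(N{\left(-5 \right)} \right)},21 \right)} \right)} = 1 \left(2 - 0 - 2 \cdot 0^{2}\right) = 1 \left(2 + 0 - 0\right) = 1 \left(2 + 0 + 0\right) = 1 \cdot 2 = 2$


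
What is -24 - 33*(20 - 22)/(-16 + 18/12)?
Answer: -828/29 ≈ -28.552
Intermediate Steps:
-24 - 33*(20 - 22)/(-16 + 18/12) = -24 - (-66)/(-16 + 18*(1/12)) = -24 - (-66)/(-16 + 3/2) = -24 - (-66)/(-29/2) = -24 - (-66)*(-2)/29 = -24 - 33*4/29 = -24 - 132/29 = -828/29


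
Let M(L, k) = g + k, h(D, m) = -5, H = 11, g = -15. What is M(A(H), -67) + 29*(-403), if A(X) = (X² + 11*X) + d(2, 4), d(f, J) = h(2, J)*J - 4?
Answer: -11769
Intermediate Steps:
d(f, J) = -4 - 5*J (d(f, J) = -5*J - 4 = -4 - 5*J)
A(X) = -24 + X² + 11*X (A(X) = (X² + 11*X) + (-4 - 5*4) = (X² + 11*X) + (-4 - 20) = (X² + 11*X) - 24 = -24 + X² + 11*X)
M(L, k) = -15 + k
M(A(H), -67) + 29*(-403) = (-15 - 67) + 29*(-403) = -82 - 11687 = -11769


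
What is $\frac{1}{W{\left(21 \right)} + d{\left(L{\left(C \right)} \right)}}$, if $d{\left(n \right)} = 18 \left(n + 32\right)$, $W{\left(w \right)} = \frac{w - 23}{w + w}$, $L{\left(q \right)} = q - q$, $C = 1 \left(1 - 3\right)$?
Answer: $\frac{21}{12095} \approx 0.0017363$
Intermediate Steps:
$C = -2$ ($C = 1 \left(-2\right) = -2$)
$L{\left(q \right)} = 0$
$W{\left(w \right)} = \frac{-23 + w}{2 w}$
$d{\left(n \right)} = 576 + 18 n$ ($d{\left(n \right)} = 18 \left(32 + n\right) = 576 + 18 n$)
$\frac{1}{W{\left(21 \right)} + d{\left(L{\left(C \right)} \right)}} = \frac{1}{\frac{-23 + 21}{2 \cdot 21} + \left(576 + 18 \cdot 0\right)} = \frac{1}{\frac{1}{2} \cdot \frac{1}{21} \left(-2\right) + \left(576 + 0\right)} = \frac{1}{- \frac{1}{21} + 576} = \frac{1}{\frac{12095}{21}} = \frac{21}{12095}$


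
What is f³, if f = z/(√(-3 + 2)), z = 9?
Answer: 729*I ≈ 729.0*I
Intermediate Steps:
f = -9*I (f = 9/(√(-3 + 2)) = 9/(√(-1)) = 9/I = 9*(-I) = -9*I ≈ -9.0*I)
f³ = (-9*I)³ = 729*I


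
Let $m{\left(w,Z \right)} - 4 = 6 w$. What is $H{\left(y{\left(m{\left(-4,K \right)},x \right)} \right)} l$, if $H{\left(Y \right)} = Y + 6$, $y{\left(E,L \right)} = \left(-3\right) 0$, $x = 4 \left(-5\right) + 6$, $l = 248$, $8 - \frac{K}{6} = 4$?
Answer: $1488$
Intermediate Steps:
$K = 24$ ($K = 48 - 24 = 24$)
$m{\left(w,Z \right)} = 4 + 6 w$
$x = -14$ ($x = -20 + 6 = -14$)
$y{\left(E,L \right)} = 0$
$H{\left(Y \right)} = 6 + Y$
$H{\left(y{\left(m{\left(-4,K \right)},x \right)} \right)} l = \left(6 + 0\right) 248 = 6 \cdot 248 = 1488$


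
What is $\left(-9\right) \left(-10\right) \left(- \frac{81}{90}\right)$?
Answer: $-81$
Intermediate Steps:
$\left(-9\right) \left(-10\right) \left(- \frac{81}{90}\right) = 90 \left(\left(-81\right) \frac{1}{90}\right) = 90 \left(- \frac{9}{10}\right) = -81$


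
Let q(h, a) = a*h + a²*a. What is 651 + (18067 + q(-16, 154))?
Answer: 3668518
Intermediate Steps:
q(h, a) = a³ + a*h (q(h, a) = a*h + a³ = a³ + a*h)
651 + (18067 + q(-16, 154)) = 651 + (18067 + 154*(-16 + 154²)) = 651 + (18067 + 154*(-16 + 23716)) = 651 + (18067 + 154*23700) = 651 + (18067 + 3649800) = 651 + 3667867 = 3668518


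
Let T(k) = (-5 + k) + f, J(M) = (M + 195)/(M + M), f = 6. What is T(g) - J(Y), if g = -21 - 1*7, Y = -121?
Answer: -3230/121 ≈ -26.694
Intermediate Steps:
g = -28 (g = -21 - 7 = -28)
J(M) = (195 + M)/(2*M) (J(M) = (195 + M)/((2*M)) = (195 + M)*(1/(2*M)) = (195 + M)/(2*M))
T(k) = 1 + k (T(k) = (-5 + k) + 6 = 1 + k)
T(g) - J(Y) = (1 - 28) - (195 - 121)/(2*(-121)) = -27 - (-1)*74/(2*121) = -27 - 1*(-37/121) = -27 + 37/121 = -3230/121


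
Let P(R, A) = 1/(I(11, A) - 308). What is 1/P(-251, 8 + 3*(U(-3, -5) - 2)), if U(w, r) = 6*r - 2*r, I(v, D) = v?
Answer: -297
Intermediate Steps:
U(w, r) = 4*r
P(R, A) = -1/297 (P(R, A) = 1/(11 - 308) = 1/(-297) = -1/297)
1/P(-251, 8 + 3*(U(-3, -5) - 2)) = 1/(-1/297) = -297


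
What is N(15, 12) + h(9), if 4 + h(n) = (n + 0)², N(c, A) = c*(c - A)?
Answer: 122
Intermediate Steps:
h(n) = -4 + n² (h(n) = -4 + (n + 0)² = -4 + n²)
N(15, 12) + h(9) = 15*(15 - 1*12) + (-4 + 9²) = 15*(15 - 12) + (-4 + 81) = 15*3 + 77 = 45 + 77 = 122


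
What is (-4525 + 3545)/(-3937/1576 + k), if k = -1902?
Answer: 1544480/3001489 ≈ 0.51457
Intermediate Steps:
(-4525 + 3545)/(-3937/1576 + k) = (-4525 + 3545)/(-3937/1576 - 1902) = -980/(-3937*1/1576 - 1902) = -980/(-3937/1576 - 1902) = -980/(-3001489/1576) = -980*(-1576/3001489) = 1544480/3001489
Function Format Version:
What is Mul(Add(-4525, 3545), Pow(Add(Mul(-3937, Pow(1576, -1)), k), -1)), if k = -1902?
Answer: Rational(1544480, 3001489) ≈ 0.51457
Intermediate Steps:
Mul(Add(-4525, 3545), Pow(Add(Mul(-3937, Pow(1576, -1)), k), -1)) = Mul(Add(-4525, 3545), Pow(Add(Mul(-3937, Pow(1576, -1)), -1902), -1)) = Mul(-980, Pow(Add(Mul(-3937, Rational(1, 1576)), -1902), -1)) = Mul(-980, Pow(Add(Rational(-3937, 1576), -1902), -1)) = Mul(-980, Pow(Rational(-3001489, 1576), -1)) = Mul(-980, Rational(-1576, 3001489)) = Rational(1544480, 3001489)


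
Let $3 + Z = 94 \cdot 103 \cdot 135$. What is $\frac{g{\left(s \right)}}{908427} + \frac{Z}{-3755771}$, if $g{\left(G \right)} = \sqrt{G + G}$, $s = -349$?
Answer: $- \frac{1307067}{3755771} + \frac{i \sqrt{698}}{908427} \approx -0.34802 + 2.9083 \cdot 10^{-5} i$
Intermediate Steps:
$g{\left(G \right)} = \sqrt{2} \sqrt{G}$ ($g{\left(G \right)} = \sqrt{2 G} = \sqrt{2} \sqrt{G}$)
$Z = 1307067$ ($Z = -3 + 94 \cdot 103 \cdot 135 = -3 + 9682 \cdot 135 = -3 + 1307070 = 1307067$)
$\frac{g{\left(s \right)}}{908427} + \frac{Z}{-3755771} = \frac{\sqrt{2} \sqrt{-349}}{908427} + \frac{1307067}{-3755771} = \sqrt{2} i \sqrt{349} \cdot \frac{1}{908427} + 1307067 \left(- \frac{1}{3755771}\right) = i \sqrt{698} \cdot \frac{1}{908427} - \frac{1307067}{3755771} = \frac{i \sqrt{698}}{908427} - \frac{1307067}{3755771} = - \frac{1307067}{3755771} + \frac{i \sqrt{698}}{908427}$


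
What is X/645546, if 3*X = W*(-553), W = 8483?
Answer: -4691099/1936638 ≈ -2.4223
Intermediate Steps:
X = -4691099/3 (X = (8483*(-553))/3 = (⅓)*(-4691099) = -4691099/3 ≈ -1.5637e+6)
X/645546 = -4691099/3/645546 = -4691099/3*1/645546 = -4691099/1936638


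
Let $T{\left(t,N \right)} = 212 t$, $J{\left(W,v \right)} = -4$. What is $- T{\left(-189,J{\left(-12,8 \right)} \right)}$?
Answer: $40068$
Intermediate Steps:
$- T{\left(-189,J{\left(-12,8 \right)} \right)} = - 212 \left(-189\right) = \left(-1\right) \left(-40068\right) = 40068$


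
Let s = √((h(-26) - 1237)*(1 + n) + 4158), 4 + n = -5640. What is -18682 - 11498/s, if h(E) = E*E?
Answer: -18682 - 11498*√352209/1056627 ≈ -18688.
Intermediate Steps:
n = -5644 (n = -4 - 5640 = -5644)
h(E) = E²
s = 3*√352209 (s = √(((-26)² - 1237)*(1 - 5644) + 4158) = √((676 - 1237)*(-5643) + 4158) = √(-561*(-5643) + 4158) = √(3165723 + 4158) = √3169881 = 3*√352209 ≈ 1780.4)
-18682 - 11498/s = -18682 - 11498/(3*√352209) = -18682 - 11498*√352209/1056627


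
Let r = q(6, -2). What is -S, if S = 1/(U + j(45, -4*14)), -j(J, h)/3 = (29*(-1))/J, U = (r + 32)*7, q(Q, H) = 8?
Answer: -15/4229 ≈ -0.0035469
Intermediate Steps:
r = 8
U = 280 (U = (8 + 32)*7 = 40*7 = 280)
j(J, h) = 87/J (j(J, h) = -3*29*(-1)/J = -(-87)/J = 87/J)
S = 15/4229 (S = 1/(280 + 87/45) = 1/(280 + 87*(1/45)) = 1/(280 + 29/15) = 1/(4229/15) = 15/4229 ≈ 0.0035469)
-S = -1*15/4229 = -15/4229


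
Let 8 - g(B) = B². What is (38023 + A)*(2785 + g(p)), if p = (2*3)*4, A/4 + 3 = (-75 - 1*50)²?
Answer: 222832887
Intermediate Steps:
A = 62488 (A = -12 + 4*(-75 - 1*50)² = -12 + 4*(-75 - 50)² = -12 + 4*(-125)² = -12 + 4*15625 = -12 + 62500 = 62488)
p = 24 (p = 6*4 = 24)
g(B) = 8 - B²
(38023 + A)*(2785 + g(p)) = (38023 + 62488)*(2785 + (8 - 1*24²)) = 100511*(2785 + (8 - 1*576)) = 100511*(2785 + (8 - 576)) = 100511*(2785 - 568) = 100511*2217 = 222832887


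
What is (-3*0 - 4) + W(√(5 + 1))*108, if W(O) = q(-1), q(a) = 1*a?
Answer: -112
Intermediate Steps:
q(a) = a
W(O) = -1
(-3*0 - 4) + W(√(5 + 1))*108 = (-3*0 - 4) - 1*108 = (0 - 4) - 108 = -4 - 108 = -112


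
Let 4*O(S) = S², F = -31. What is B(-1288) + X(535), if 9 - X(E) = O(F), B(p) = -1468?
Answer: -6797/4 ≈ -1699.3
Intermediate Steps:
O(S) = S²/4
X(E) = -925/4 (X(E) = 9 - (-31)²/4 = 9 - 961/4 = -925/4)
B(-1288) + X(535) = -1468 - 925/4 = -6797/4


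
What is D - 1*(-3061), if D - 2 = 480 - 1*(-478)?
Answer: 4021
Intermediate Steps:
D = 960 (D = 2 + (480 - 1*(-478)) = 2 + (480 + 478) = 2 + 958 = 960)
D - 1*(-3061) = 960 - 1*(-3061) = 960 + 3061 = 4021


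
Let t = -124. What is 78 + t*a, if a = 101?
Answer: -12446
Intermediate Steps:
78 + t*a = 78 - 124*101 = 78 - 12524 = -12446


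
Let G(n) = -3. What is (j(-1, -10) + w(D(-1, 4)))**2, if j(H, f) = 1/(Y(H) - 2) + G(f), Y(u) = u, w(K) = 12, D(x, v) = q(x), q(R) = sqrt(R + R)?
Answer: 676/9 ≈ 75.111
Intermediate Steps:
q(R) = sqrt(2)*sqrt(R) (q(R) = sqrt(2*R) = sqrt(2)*sqrt(R))
D(x, v) = sqrt(2)*sqrt(x)
j(H, f) = -3 + 1/(-2 + H) (j(H, f) = 1/(H - 2) - 3 = 1/(-2 + H) - 3 = -3 + 1/(-2 + H))
(j(-1, -10) + w(D(-1, 4)))**2 = ((7 - 3*(-1))/(-2 - 1) + 12)**2 = ((7 + 3)/(-3) + 12)**2 = (-1/3*10 + 12)**2 = (-10/3 + 12)**2 = (26/3)**2 = 676/9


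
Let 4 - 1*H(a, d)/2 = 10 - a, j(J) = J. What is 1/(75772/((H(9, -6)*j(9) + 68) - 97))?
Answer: 25/75772 ≈ 0.00032994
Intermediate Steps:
H(a, d) = -12 + 2*a (H(a, d) = 8 - 2*(10 - a) = 8 + (-20 + 2*a) = -12 + 2*a)
1/(75772/((H(9, -6)*j(9) + 68) - 97)) = 1/(75772/(((-12 + 2*9)*9 + 68) - 97)) = 1/(75772/(((-12 + 18)*9 + 68) - 97)) = 1/(75772/((6*9 + 68) - 97)) = 1/(75772/((54 + 68) - 97)) = 1/(75772/(122 - 97)) = 1/(75772/25) = 25/75772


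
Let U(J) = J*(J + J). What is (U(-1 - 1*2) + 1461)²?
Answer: 2187441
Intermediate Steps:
U(J) = 2*J² (U(J) = J*(2*J) = 2*J²)
(U(-1 - 1*2) + 1461)² = (2*(-1 - 1*2)² + 1461)² = (2*(-1 - 2)² + 1461)² = (2*(-3)² + 1461)² = (2*9 + 1461)² = (18 + 1461)² = 1479² = 2187441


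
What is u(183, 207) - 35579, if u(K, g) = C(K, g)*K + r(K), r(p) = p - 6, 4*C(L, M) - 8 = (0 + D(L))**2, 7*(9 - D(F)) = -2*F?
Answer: 26812447/196 ≈ 1.3680e+5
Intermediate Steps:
D(F) = 9 + 2*F/7 (D(F) = 9 - (-2)*F/7 = 9 + 2*F/7)
C(L, M) = 2 + (9 + 2*L/7)**2/4 (C(L, M) = 2 + (0 + (9 + 2*L/7))**2/4 = 2 + (9 + 2*L/7)**2/4)
r(p) = -6 + p
u(K, g) = -6 + K + K*(2 + (63 + 2*K)**2/196) (u(K, g) = (2 + (63 + 2*K)**2/196)*K + (-6 + K) = K*(2 + (63 + 2*K)**2/196) + (-6 + K) = -6 + K + K*(2 + (63 + 2*K)**2/196))
u(183, 207) - 35579 = (-6 + 183 + (1/196)*183*(392 + (63 + 2*183)**2)) - 35579 = (-6 + 183 + (1/196)*183*(392 + (63 + 366)**2)) - 35579 = (-6 + 183 + (1/196)*183*(392 + 429**2)) - 35579 = (-6 + 183 + (1/196)*183*(392 + 184041)) - 35579 = (-6 + 183 + (1/196)*183*184433) - 35579 = (-6 + 183 + 33751239/196) - 35579 = 33785931/196 - 35579 = 26812447/196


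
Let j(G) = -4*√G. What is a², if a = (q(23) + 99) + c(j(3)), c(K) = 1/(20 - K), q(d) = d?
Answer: 28842271/1936 - 10741*√3/3872 ≈ 14893.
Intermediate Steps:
a = 122 - 1/(-20 - 4*√3) (a = (23 + 99) - 1/(-20 - 4*√3) = 122 - 1/(-20 - 4*√3) ≈ 122.04)
a² = (10741/88 - √3/88)²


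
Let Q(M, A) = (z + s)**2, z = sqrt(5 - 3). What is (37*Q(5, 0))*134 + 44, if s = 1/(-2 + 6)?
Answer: 82159/8 + 2479*sqrt(2) ≈ 13776.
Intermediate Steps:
s = 1/4 ≈ 0.25000
z = sqrt(2) ≈ 1.4142
Q(M, A) = (1/4 + sqrt(2))**2 (Q(M, A) = (sqrt(2) + 1/4)**2 = (1/4 + sqrt(2))**2)
(37*Q(5, 0))*134 + 44 = (37*(33/16 + sqrt(2)/2))*134 + 44 = (1221/16 + 37*sqrt(2)/2)*134 + 44 = (81807/8 + 2479*sqrt(2)) + 44 = 82159/8 + 2479*sqrt(2)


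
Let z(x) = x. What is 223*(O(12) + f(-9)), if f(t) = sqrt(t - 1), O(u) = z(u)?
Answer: 2676 + 223*I*sqrt(10) ≈ 2676.0 + 705.19*I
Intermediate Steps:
O(u) = u
f(t) = sqrt(-1 + t)
223*(O(12) + f(-9)) = 223*(12 + sqrt(-1 - 9)) = 223*(12 + sqrt(-10)) = 223*(12 + I*sqrt(10)) = 2676 + 223*I*sqrt(10)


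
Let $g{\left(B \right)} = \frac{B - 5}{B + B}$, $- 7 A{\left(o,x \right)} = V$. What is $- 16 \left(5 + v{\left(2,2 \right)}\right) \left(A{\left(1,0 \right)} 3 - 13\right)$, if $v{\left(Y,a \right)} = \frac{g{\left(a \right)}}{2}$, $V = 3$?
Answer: $\frac{7400}{7} \approx 1057.1$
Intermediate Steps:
$A{\left(o,x \right)} = - \frac{3}{7}$ ($A{\left(o,x \right)} = \left(- \frac{1}{7}\right) 3 = - \frac{3}{7}$)
$g{\left(B \right)} = \frac{-5 + B}{2 B}$
$v{\left(Y,a \right)} = \frac{-5 + a}{4 a}$ ($v{\left(Y,a \right)} = \frac{\frac{1}{2} \frac{1}{a} \left(-5 + a\right)}{2} = \frac{-5 + a}{2 a} \frac{1}{2} = \frac{-5 + a}{4 a}$)
$- 16 \left(5 + v{\left(2,2 \right)}\right) \left(A{\left(1,0 \right)} 3 - 13\right) = - 16 \left(5 + \frac{-5 + 2}{4 \cdot 2}\right) \left(\left(- \frac{3}{7}\right) 3 - 13\right) = - 16 \left(5 + \frac{1}{4} \cdot \frac{1}{2} \left(-3\right)\right) \left(- \frac{9}{7} - 13\right) = - 16 \left(5 - \frac{3}{8}\right) \left(- \frac{100}{7}\right) = \left(-16\right) \frac{37}{8} \left(- \frac{100}{7}\right) = \left(-74\right) \left(- \frac{100}{7}\right) = \frac{7400}{7}$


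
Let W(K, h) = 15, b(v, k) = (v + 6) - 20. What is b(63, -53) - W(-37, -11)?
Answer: 34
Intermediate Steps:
b(v, k) = -14 + v (b(v, k) = (6 + v) - 20 = -14 + v)
b(63, -53) - W(-37, -11) = (-14 + 63) - 1*15 = 49 - 15 = 34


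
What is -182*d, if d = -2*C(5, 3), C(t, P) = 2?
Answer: 728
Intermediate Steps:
d = -4 (d = -2*2 = -4)
-182*d = -182*(-4) = 728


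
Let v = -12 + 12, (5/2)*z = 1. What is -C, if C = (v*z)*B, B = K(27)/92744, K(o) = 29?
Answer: 0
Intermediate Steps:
z = ⅖ (z = (⅖)*1 = ⅖ ≈ 0.40000)
v = 0
B = 29/92744 ≈ 0.00031269
C = 0 (C = (0*(⅖))*(29/92744) = 0*(29/92744) = 0)
-C = -1*0 = 0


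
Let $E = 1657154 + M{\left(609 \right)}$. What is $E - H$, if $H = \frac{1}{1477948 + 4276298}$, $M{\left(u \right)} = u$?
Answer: $\frac{9539176111697}{5754246} \approx 1.6578 \cdot 10^{6}$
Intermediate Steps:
$H = \frac{1}{5754246} \approx 1.7378 \cdot 10^{-7}$
$E = 1657763$ ($E = 1657154 + 609 = 1657763$)
$E - H = 1657763 - \frac{1}{5754246} = \frac{9539176111697}{5754246}$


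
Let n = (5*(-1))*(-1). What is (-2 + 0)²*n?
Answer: 20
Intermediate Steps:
n = 5 (n = -5*(-1) = 5)
(-2 + 0)²*n = (-2 + 0)²*5 = (-2)²*5 = 4*5 = 20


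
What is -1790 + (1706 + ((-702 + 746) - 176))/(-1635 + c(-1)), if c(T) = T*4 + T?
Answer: -1468587/820 ≈ -1791.0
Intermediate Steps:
c(T) = 5*T (c(T) = 4*T + T = 5*T)
-1790 + (1706 + ((-702 + 746) - 176))/(-1635 + c(-1)) = -1790 + (1706 + ((-702 + 746) - 176))/(-1635 + 5*(-1)) = -1790 + (1706 + (44 - 176))/(-1635 - 5) = -1790 + (1706 - 132)/(-1640) = -1790 + 1574*(-1/1640) = -1790 - 787/820 = -1468587/820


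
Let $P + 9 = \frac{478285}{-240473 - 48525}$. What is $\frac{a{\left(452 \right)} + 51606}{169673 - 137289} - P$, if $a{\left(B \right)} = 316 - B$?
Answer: $\frac{28648427397}{2339727808} \approx 12.244$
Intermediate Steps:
$P = - \frac{3079267}{288998}$ ($P = -9 + \frac{478285}{-240473 - 48525} = -9 + \frac{478285}{-288998} = -9 + 478285 \left(- \frac{1}{288998}\right) = -9 - \frac{478285}{288998} = - \frac{3079267}{288998} \approx -10.655$)
$\frac{a{\left(452 \right)} + 51606}{169673 - 137289} - P = \frac{\left(316 - 452\right) + 51606}{169673 - 137289} - - \frac{3079267}{288998} = \frac{\left(316 - 452\right) + 51606}{32384} + \frac{3079267}{288998} = \left(-136 + 51606\right) \frac{1}{32384} + \frac{3079267}{288998} = 51470 \cdot \frac{1}{32384} + \frac{3079267}{288998} = \frac{25735}{16192} + \frac{3079267}{288998} = \frac{28648427397}{2339727808}$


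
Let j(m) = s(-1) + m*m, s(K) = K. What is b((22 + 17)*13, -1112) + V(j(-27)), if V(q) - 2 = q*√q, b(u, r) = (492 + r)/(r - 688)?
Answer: 211/90 + 1456*√182 ≈ 19645.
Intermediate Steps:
b(u, r) = (492 + r)/(-688 + r)
j(m) = -1 + m² (j(m) = -1 + m*m = -1 + m²)
V(q) = 2 + q^(3/2) (V(q) = 2 + q*√q = 2 + q^(3/2))
b((22 + 17)*13, -1112) + V(j(-27)) = (492 - 1112)/(-688 - 1112) + (2 + (-1 + (-27)²)^(3/2)) = -620/(-1800) + (2 + (-1 + 729)^(3/2)) = -1/1800*(-620) + (2 + 728^(3/2)) = 31/90 + (2 + 1456*√182) = 211/90 + 1456*√182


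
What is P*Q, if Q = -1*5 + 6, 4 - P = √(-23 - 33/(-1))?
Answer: 4 - √10 ≈ 0.83772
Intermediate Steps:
P = 4 - √10 (P = 4 - √(-23 - 33/(-1)) = 4 - √(-23 - 33*(-1)) = 4 - √(-23 + 33) = 4 - √10 ≈ 0.83772)
Q = 1 (Q = -5 + 6 = 1)
P*Q = (4 - √10)*1 = 4 - √10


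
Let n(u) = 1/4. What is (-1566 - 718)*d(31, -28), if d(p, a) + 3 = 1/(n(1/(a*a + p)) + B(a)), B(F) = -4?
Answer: 111916/15 ≈ 7461.1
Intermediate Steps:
n(u) = 1/4
d(p, a) = -49/15 (d(p, a) = -3 + 1/(1/4 - 4) = -3 + 1/(-15/4) = -3 - 4/15 = -49/15)
(-1566 - 718)*d(31, -28) = (-1566 - 718)*(-49/15) = -2284*(-49/15) = 111916/15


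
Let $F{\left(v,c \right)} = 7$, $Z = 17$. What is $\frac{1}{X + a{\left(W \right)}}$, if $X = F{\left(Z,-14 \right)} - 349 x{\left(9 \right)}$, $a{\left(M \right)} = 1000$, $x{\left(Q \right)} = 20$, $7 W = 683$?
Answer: $- \frac{1}{5973} \approx -0.00016742$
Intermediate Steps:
$W = \frac{683}{7}$ ($W = \frac{1}{7} \cdot 683 = \frac{683}{7} \approx 97.571$)
$X = -6973$ ($X = 7 - 6980 = -6973$)
$\frac{1}{X + a{\left(W \right)}} = \frac{1}{-6973 + 1000} = \frac{1}{-5973} = - \frac{1}{5973}$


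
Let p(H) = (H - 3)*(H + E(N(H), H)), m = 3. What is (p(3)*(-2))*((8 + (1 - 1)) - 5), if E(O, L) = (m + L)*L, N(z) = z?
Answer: 0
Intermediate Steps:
E(O, L) = L*(3 + L) (E(O, L) = (3 + L)*L = L*(3 + L))
p(H) = (-3 + H)*(H + H*(3 + H)) (p(H) = (H - 3)*(H + H*(3 + H)) = (-3 + H)*(H + H*(3 + H)))
(p(3)*(-2))*((8 + (1 - 1)) - 5) = ((3*(-12 + 3 + 3**2))*(-2))*((8 + (1 - 1)) - 5) = ((3*(-12 + 3 + 9))*(-2))*((8 + 0) - 5) = ((3*0)*(-2))*(8 - 5) = (0*(-2))*3 = 0*3 = 0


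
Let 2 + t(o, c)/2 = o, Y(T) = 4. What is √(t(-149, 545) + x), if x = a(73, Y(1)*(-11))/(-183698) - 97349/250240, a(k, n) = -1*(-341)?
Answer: I*√2496037125220961536190/2873036720 ≈ 17.389*I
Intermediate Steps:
a(k, n) = 341
t(o, c) = -4 + 2*o
x = -8984074221/22984293760 (x = 341/(-183698) - 97349/250240 = 341*(-1/183698) - 97349*1/250240 = -341/183698 - 97349/250240 = -8984074221/22984293760 ≈ -0.39088)
√(t(-149, 545) + x) = √((-4 + 2*(-149)) - 8984074221/22984293760) = √((-4 - 298) - 8984074221/22984293760) = √(-302 - 8984074221/22984293760) = √(-6950240789741/22984293760) = I*√2496037125220961536190/2873036720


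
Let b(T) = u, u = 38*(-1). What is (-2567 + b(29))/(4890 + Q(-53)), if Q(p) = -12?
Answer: -2605/4878 ≈ -0.53403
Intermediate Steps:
u = -38
b(T) = -38
(-2567 + b(29))/(4890 + Q(-53)) = (-2567 - 38)/(4890 - 12) = -2605/4878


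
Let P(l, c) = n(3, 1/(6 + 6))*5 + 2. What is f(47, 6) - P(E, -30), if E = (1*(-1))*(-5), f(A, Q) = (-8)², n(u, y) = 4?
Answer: 42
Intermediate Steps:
f(A, Q) = 64
E = 5 (E = -1*(-5) = 5)
P(l, c) = 22 (P(l, c) = 4*5 + 2 = 20 + 2 = 22)
f(47, 6) - P(E, -30) = 64 - 1*22 = 64 - 22 = 42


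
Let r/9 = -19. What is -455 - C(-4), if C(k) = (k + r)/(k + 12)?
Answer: -3465/8 ≈ -433.13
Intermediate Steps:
r = -171 (r = 9*(-19) = -171)
C(k) = (-171 + k)/(12 + k) (C(k) = (k - 171)/(k + 12) = (-171 + k)/(12 + k))
-455 - C(-4) = -455 - (-171 - 4)/(12 - 4) = -455 - (-175)/8 = -455 - 1*(-175/8) = -455 + 175/8 = -3465/8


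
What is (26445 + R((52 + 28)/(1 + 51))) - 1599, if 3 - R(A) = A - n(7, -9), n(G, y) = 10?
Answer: 323147/13 ≈ 24857.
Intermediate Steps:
R(A) = 13 - A (R(A) = 3 - (A - 1*10) = 3 - (A - 10) = 3 - (-10 + A) = 3 + (10 - A) = 13 - A)
(26445 + R((52 + 28)/(1 + 51))) - 1599 = (26445 + (13 - (52 + 28)/(1 + 51))) - 1599 = (26445 + (13 - 80/52)) - 1599 = (26445 + (13 - 1*20/13)) - 1599 = (26445 + (13 - 20/13)) - 1599 = (26445 + 149/13) - 1599 = 343934/13 - 1599 = 323147/13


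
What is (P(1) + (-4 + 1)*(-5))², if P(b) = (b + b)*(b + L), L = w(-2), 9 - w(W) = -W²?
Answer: 1849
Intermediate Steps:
w(W) = 9 + W² (w(W) = 9 - (-1)*W² = 9 + W²)
L = 13 (L = 9 + (-2)² = 9 + 4 = 13)
P(b) = 2*b*(13 + b) (P(b) = (b + b)*(b + 13) = (2*b)*(13 + b) = 2*b*(13 + b))
(P(1) + (-4 + 1)*(-5))² = (2*1*(13 + 1) + (-4 + 1)*(-5))² = (2*1*14 - 3*(-5))² = (28 + 15)² = 43² = 1849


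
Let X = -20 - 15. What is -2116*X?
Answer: 74060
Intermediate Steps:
X = -35
-2116*X = -2116*(-35) = 74060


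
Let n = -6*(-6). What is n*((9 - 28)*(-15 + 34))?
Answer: -12996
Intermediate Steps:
n = 36
n*((9 - 28)*(-15 + 34)) = 36*((9 - 28)*(-15 + 34)) = 36*(-19*19) = 36*(-361) = -12996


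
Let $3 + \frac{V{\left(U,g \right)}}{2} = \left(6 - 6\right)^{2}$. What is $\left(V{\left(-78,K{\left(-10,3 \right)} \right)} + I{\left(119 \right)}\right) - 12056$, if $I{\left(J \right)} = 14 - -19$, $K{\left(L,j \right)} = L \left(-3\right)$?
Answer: $-12029$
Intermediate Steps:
$K{\left(L,j \right)} = - 3 L$
$I{\left(J \right)} = 33$ ($I{\left(J \right)} = 14 + 19 = 33$)
$V{\left(U,g \right)} = -6$ ($V{\left(U,g \right)} = -6 + 2 \left(6 - 6\right)^{2} = -6 + 2 \cdot 0^{2} = -6 + 2 \cdot 0 = -6 + 0 = -6$)
$\left(V{\left(-78,K{\left(-10,3 \right)} \right)} + I{\left(119 \right)}\right) - 12056 = \left(-6 + 33\right) - 12056 = 27 - 12056 = -12029$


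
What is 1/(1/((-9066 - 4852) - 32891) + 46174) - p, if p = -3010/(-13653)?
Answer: -6505050799373/29509031218545 ≈ -0.22044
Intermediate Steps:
p = 3010/13653 (p = -3010*(-1/13653) = 3010/13653 ≈ 0.22046)
1/(1/((-9066 - 4852) - 32891) + 46174) - p = 1/(1/((-9066 - 4852) - 32891) + 46174) - 1*3010/13653 = 1/(1/(-13918 - 32891) + 46174) - 3010/13653 = 1/(1/(-46809) + 46174) - 3010/13653 = 1/(-1/46809 + 46174) - 3010/13653 = 1/(2161358765/46809) - 3010/13653 = 46809/2161358765 - 3010/13653 = -6505050799373/29509031218545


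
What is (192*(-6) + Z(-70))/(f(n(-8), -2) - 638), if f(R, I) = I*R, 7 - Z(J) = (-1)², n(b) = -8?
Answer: 573/311 ≈ 1.8424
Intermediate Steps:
Z(J) = 6 (Z(J) = 7 - 1*(-1)² = 7 - 1*1 = 7 - 1 = 6)
(192*(-6) + Z(-70))/(f(n(-8), -2) - 638) = (192*(-6) + 6)/(-2*(-8) - 638) = (-1152 + 6)/(16 - 638) = -1146/(-622) = -1146*(-1/622) = 573/311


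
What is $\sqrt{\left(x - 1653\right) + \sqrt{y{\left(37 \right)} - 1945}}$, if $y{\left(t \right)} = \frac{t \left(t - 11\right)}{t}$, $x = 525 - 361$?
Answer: $\sqrt{-1489 + i \sqrt{1919}} \approx 0.5676 + 38.592 i$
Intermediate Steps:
$x = 164$ ($x = 525 - 361 = 164$)
$y{\left(t \right)} = -11 + t$ ($y{\left(t \right)} = \frac{t \left(-11 + t\right)}{t} = -11 + t$)
$\sqrt{\left(x - 1653\right) + \sqrt{y{\left(37 \right)} - 1945}} = \sqrt{\left(164 - 1653\right) + \sqrt{\left(-11 + 37\right) - 1945}} = \sqrt{-1489 + \sqrt{26 - 1945}} = \sqrt{-1489 + \sqrt{-1919}} = \sqrt{-1489 + i \sqrt{1919}}$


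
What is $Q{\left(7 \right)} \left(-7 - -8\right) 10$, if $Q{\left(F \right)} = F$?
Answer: $70$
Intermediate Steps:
$Q{\left(7 \right)} \left(-7 - -8\right) 10 = 7 \left(-7 - -8\right) 10 = 7 \left(-7 + 8\right) 10 = 7 \cdot 1 \cdot 10 = 7 \cdot 10 = 70$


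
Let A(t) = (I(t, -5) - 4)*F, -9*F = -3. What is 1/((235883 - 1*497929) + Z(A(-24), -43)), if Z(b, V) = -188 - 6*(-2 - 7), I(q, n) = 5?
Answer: -1/262180 ≈ -3.8142e-6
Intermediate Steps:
F = ⅓ (F = -⅑*(-3) = ⅓ ≈ 0.33333)
A(t) = ⅓ (A(t) = (5 - 4)*(⅓) = 1*(⅓) = ⅓)
Z(b, V) = -134 (Z(b, V) = -188 - 6*(-9) = -188 + 54 = -134)
1/((235883 - 1*497929) + Z(A(-24), -43)) = 1/((235883 - 1*497929) - 134) = 1/((235883 - 497929) - 134) = 1/(-262046 - 134) = 1/(-262180) = -1/262180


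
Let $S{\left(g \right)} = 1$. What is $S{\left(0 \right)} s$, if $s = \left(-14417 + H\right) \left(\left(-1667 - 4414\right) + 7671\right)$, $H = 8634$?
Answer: $-9194970$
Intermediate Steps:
$s = -9194970$ ($s = \left(-14417 + 8634\right) \left(\left(-1667 - 4414\right) + 7671\right) = - 5783 \left(\left(-1667 - 4414\right) + 7671\right) = - 5783 \left(-6081 + 7671\right) = \left(-5783\right) 1590 = -9194970$)
$S{\left(0 \right)} s = 1 \left(-9194970\right) = -9194970$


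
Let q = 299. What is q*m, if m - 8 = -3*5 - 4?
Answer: -3289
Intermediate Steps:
m = -11 (m = 8 + (-3*5 - 4) = 8 + (-15 - 4) = 8 - 19 = -11)
q*m = 299*(-11) = -3289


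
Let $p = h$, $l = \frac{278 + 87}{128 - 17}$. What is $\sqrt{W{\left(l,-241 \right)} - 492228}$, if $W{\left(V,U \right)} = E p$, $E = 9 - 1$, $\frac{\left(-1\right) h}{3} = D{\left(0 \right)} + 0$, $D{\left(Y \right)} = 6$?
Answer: $6 i \sqrt{13677} \approx 701.69 i$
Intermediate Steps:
$l = \frac{365}{111} \approx 3.2883$
$h = -18$ ($h = - 3 \left(6 + 0\right) = \left(-3\right) 6 = -18$)
$E = 8$ ($E = 9 - 1 = 8$)
$p = -18$
$W{\left(V,U \right)} = -144$ ($W{\left(V,U \right)} = 8 \left(-18\right) = -144$)
$\sqrt{W{\left(l,-241 \right)} - 492228} = \sqrt{-144 - 492228} = \sqrt{-492372} = 6 i \sqrt{13677}$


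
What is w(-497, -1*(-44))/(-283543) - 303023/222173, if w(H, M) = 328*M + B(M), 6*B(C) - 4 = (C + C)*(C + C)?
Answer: -2254118083/1588124343 ≈ -1.4194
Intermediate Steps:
B(C) = 2/3 + 2*C**2/3 (B(C) = 2/3 + ((C + C)*(C + C))/6 = 2/3 + ((2*C)*(2*C))/6 = 2/3 + (4*C**2)/6 = 2/3 + 2*C**2/3)
w(H, M) = 2/3 + 328*M + 2*M**2/3 (w(H, M) = 328*M + (2/3 + 2*M**2/3) = 2/3 + 328*M + 2*M**2/3)
w(-497, -1*(-44))/(-283543) - 303023/222173 = (2/3 + 328*(-1*(-44)) + 2*(-1*(-44))**2/3)/(-283543) - 303023/222173 = (2/3 + 328*44 + (2/3)*44**2)*(-1/283543) - 303023*1/222173 = (2/3 + 14432 + (2/3)*1936)*(-1/283543) - 43289/31739 = (2/3 + 14432 + 3872/3)*(-1/283543) - 43289/31739 = (47170/3)*(-1/283543) - 43289/31739 = -47170/850629 - 43289/31739 = -2254118083/1588124343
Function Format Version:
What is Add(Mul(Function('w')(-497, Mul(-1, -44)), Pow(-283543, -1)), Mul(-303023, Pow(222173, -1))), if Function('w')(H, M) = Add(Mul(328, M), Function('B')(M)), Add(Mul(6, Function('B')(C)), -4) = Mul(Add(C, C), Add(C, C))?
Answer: Rational(-2254118083, 1588124343) ≈ -1.4194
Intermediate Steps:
Function('B')(C) = Add(Rational(2, 3), Mul(Rational(2, 3), Pow(C, 2))) (Function('B')(C) = Add(Rational(2, 3), Mul(Rational(1, 6), Mul(Add(C, C), Add(C, C)))) = Add(Rational(2, 3), Mul(Rational(1, 6), Mul(Mul(2, C), Mul(2, C)))) = Add(Rational(2, 3), Mul(Rational(1, 6), Mul(4, Pow(C, 2)))) = Add(Rational(2, 3), Mul(Rational(2, 3), Pow(C, 2))))
Function('w')(H, M) = Add(Rational(2, 3), Mul(328, M), Mul(Rational(2, 3), Pow(M, 2))) (Function('w')(H, M) = Add(Mul(328, M), Add(Rational(2, 3), Mul(Rational(2, 3), Pow(M, 2)))) = Add(Rational(2, 3), Mul(328, M), Mul(Rational(2, 3), Pow(M, 2))))
Add(Mul(Function('w')(-497, Mul(-1, -44)), Pow(-283543, -1)), Mul(-303023, Pow(222173, -1))) = Add(Mul(Add(Rational(2, 3), Mul(328, Mul(-1, -44)), Mul(Rational(2, 3), Pow(Mul(-1, -44), 2))), Pow(-283543, -1)), Mul(-303023, Pow(222173, -1))) = Add(Mul(Add(Rational(2, 3), Mul(328, 44), Mul(Rational(2, 3), Pow(44, 2))), Rational(-1, 283543)), Mul(-303023, Rational(1, 222173))) = Add(Mul(Add(Rational(2, 3), 14432, Mul(Rational(2, 3), 1936)), Rational(-1, 283543)), Rational(-43289, 31739)) = Add(Mul(Add(Rational(2, 3), 14432, Rational(3872, 3)), Rational(-1, 283543)), Rational(-43289, 31739)) = Add(Mul(Rational(47170, 3), Rational(-1, 283543)), Rational(-43289, 31739)) = Add(Rational(-47170, 850629), Rational(-43289, 31739)) = Rational(-2254118083, 1588124343)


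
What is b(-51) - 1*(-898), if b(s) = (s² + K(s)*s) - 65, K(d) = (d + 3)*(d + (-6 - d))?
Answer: -11254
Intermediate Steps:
K(d) = -18 - 6*d (K(d) = (3 + d)*(-6) = -18 - 6*d)
b(s) = -65 + s² + s*(-18 - 6*s) (b(s) = (s² + (-18 - 6*s)*s) - 65 = (s² + s*(-18 - 6*s)) - 65 = -65 + s² + s*(-18 - 6*s))
b(-51) - 1*(-898) = (-65 + (-51)² - 6*(-51)*(3 - 51)) - 1*(-898) = (-65 + 2601 - 6*(-51)*(-48)) + 898 = (-65 + 2601 - 14688) + 898 = -12152 + 898 = -11254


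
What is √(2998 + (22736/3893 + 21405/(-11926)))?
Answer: √6471063691874101130/46427918 ≈ 54.791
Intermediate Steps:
√(2998 + (22736/3893 + 21405/(-11926))) = √(2998 + (22736*(1/3893) + 21405*(-1/11926))) = √(2998 + (22736/3893 - 21405/11926)) = √(2998 + 187819871/46427918) = √(139378718035/46427918) = √6471063691874101130/46427918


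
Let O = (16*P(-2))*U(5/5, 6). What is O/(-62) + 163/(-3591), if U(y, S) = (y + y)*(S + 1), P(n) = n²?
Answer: -1613821/111321 ≈ -14.497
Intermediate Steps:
U(y, S) = 2*y*(1 + S) (U(y, S) = (2*y)*(1 + S) = 2*y*(1 + S))
O = 896 (O = (16*(-2)²)*(2*(5/5)*(1 + 6)) = (16*4)*(2*(5*(⅕))*7) = 64*(2*1*7) = 64*14 = 896)
O/(-62) + 163/(-3591) = 896/(-62) + 163/(-3591) = 896*(-1/62) + 163*(-1/3591) = -448/31 - 163/3591 = -1613821/111321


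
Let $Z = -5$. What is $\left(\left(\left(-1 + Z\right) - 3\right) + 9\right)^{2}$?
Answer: $0$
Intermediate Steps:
$\left(\left(\left(-1 + Z\right) - 3\right) + 9\right)^{2} = \left(\left(\left(-1 - 5\right) - 3\right) + 9\right)^{2} = \left(\left(-6 - 3\right) + 9\right)^{2} = \left(-9 + 9\right)^{2} = 0^{2} = 0$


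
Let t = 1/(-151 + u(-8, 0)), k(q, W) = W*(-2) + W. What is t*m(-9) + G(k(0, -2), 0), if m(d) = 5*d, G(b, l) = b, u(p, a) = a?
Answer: 347/151 ≈ 2.2980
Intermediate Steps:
k(q, W) = -W (k(q, W) = -2*W + W = -W)
t = -1/151 (t = 1/(-151 + 0) = 1/(-151) = -1/151 ≈ -0.0066225)
t*m(-9) + G(k(0, -2), 0) = -5*(-9)/151 - 1*(-2) = -1/151*(-45) + 2 = 45/151 + 2 = 347/151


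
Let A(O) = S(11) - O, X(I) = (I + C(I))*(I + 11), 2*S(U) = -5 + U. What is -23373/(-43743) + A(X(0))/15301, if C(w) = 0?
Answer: 17036262/31871983 ≈ 0.53452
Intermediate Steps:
S(U) = -5/2 + U/2 (S(U) = (-5 + U)/2 = -5/2 + U/2)
X(I) = I*(11 + I) (X(I) = (I + 0)*(I + 11) = I*(11 + I))
A(O) = 3 - O (A(O) = (-5/2 + (1/2)*11) - O = (-5/2 + 11/2) - O = 3 - O)
-23373/(-43743) + A(X(0))/15301 = -23373/(-43743) + (3 - 0*(11 + 0))/15301 = -23373*(-1/43743) + (3 - 0*11)*(1/15301) = 1113/2083 + (3 - 1*0)*(1/15301) = 1113/2083 + (3 + 0)*(1/15301) = 1113/2083 + 3*(1/15301) = 1113/2083 + 3/15301 = 17036262/31871983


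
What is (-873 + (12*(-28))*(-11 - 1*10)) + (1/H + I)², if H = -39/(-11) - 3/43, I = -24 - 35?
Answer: 26027706217/2702736 ≈ 9630.1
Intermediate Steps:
I = -59
H = 1644/473 (H = -39*(-1/11) - 3*1/43 = 39/11 - 3/43 = 1644/473 ≈ 3.4757)
(-873 + (12*(-28))*(-11 - 1*10)) + (1/H + I)² = (-873 + (12*(-28))*(-11 - 1*10)) + (1/(1644/473) - 59)² = (-873 - 336*(-11 - 10)) + (473/1644 - 59)² = (-873 - 336*(-21)) + (-96523/1644)² = (-873 + 7056) + 9316689529/2702736 = 6183 + 9316689529/2702736 = 26027706217/2702736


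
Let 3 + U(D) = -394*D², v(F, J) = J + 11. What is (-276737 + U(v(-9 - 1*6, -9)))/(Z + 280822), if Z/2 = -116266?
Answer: -139158/24145 ≈ -5.7634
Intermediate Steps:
v(F, J) = 11 + J
U(D) = -3 - 394*D²
Z = -232532 (Z = 2*(-116266) = -232532)
(-276737 + U(v(-9 - 1*6, -9)))/(Z + 280822) = (-276737 + (-3 - 394*(11 - 9)²))/(-232532 + 280822) = (-276737 + (-3 - 394*2²))/48290 = (-276737 + (-3 - 394*4))*(1/48290) = (-276737 + (-3 - 1576))*(1/48290) = (-276737 - 1579)*(1/48290) = -278316*1/48290 = -139158/24145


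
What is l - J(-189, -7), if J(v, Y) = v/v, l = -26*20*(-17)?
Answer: 8839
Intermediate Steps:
l = 8840 (l = -520*(-17) = 8840)
J(v, Y) = 1
l - J(-189, -7) = 8840 - 1*1 = 8840 - 1 = 8839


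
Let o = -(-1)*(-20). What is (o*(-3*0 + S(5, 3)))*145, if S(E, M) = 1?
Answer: -2900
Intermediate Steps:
o = -20 (o = -1*20 = -20)
(o*(-3*0 + S(5, 3)))*145 = -20*(-3*0 + 1)*145 = -20*(0 + 1)*145 = -20*1*145 = -20*145 = -2900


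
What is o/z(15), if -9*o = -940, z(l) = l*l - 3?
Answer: 470/999 ≈ 0.47047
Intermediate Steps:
z(l) = -3 + l² (z(l) = l² - 3 = -3 + l²)
o = 940/9 (o = -⅑*(-940) = 940/9 ≈ 104.44)
o/z(15) = 940/(9*(-3 + 15²)) = 940/(9*(-3 + 225)) = (940/9)/222 = (940/9)*(1/222) = 470/999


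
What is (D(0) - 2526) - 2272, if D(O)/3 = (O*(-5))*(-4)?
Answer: -4798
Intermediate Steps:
D(O) = 60*O (D(O) = 3*((O*(-5))*(-4)) = 3*(-5*O*(-4)) = 3*(20*O) = 60*O)
(D(0) - 2526) - 2272 = (60*0 - 2526) - 2272 = (0 - 2526) - 2272 = -2526 - 2272 = -4798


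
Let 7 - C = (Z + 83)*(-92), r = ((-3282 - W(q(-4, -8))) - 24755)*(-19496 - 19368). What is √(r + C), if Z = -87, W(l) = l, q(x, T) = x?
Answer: √1089474151 ≈ 33007.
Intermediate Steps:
r = 1089474512 (r = ((-3282 - 1*(-4)) - 24755)*(-19496 - 19368) = ((-3282 + 4) - 24755)*(-38864) = (-3278 - 24755)*(-38864) = -28033*(-38864) = 1089474512)
C = -361 (C = 7 - (-87 + 83)*(-92) = 7 - (-4)*(-92) = 7 - 1*368 = 7 - 368 = -361)
√(r + C) = √(1089474512 - 361) = √1089474151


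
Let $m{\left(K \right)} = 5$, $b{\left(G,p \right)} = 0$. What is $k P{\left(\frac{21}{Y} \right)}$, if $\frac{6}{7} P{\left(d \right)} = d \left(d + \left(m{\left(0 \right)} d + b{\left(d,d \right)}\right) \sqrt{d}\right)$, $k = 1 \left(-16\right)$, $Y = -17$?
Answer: $- \frac{8232}{289} - \frac{41160 i \sqrt{357}}{4913} \approx -28.484 - 158.29 i$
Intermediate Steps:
$k = -16$
$P{\left(d \right)} = \frac{7 d \left(d + 5 d^{\frac{3}{2}}\right)}{6}$ ($P{\left(d \right)} = \frac{7 d \left(d + \left(5 d + 0\right) \sqrt{d}\right)}{6} = \frac{7 d \left(d + 5 d \sqrt{d}\right)}{6} = \frac{7 d \left(d + 5 d^{\frac{3}{2}}\right)}{6}$)
$k P{\left(\frac{21}{Y} \right)} = - 16 \left(\frac{7 \left(\frac{21}{-17}\right)^{2}}{6} + \frac{35 \left(\frac{21}{-17}\right)^{\frac{5}{2}}}{6}\right) = - 16 \left(\frac{7 \left(21 \left(- \frac{1}{17}\right)\right)^{2}}{6} + \frac{35 \left(21 \left(- \frac{1}{17}\right)\right)^{\frac{5}{2}}}{6}\right) = - 16 \left(\frac{7 \left(- \frac{21}{17}\right)^{2}}{6} + \frac{35 \left(- \frac{21}{17}\right)^{\frac{5}{2}}}{6}\right) = - 16 \left(\frac{7}{6} \cdot \frac{441}{289} + \frac{35 \frac{441 i \sqrt{357}}{4913}}{6}\right) = - 16 \left(\frac{1029}{578} + \frac{5145 i \sqrt{357}}{9826}\right) = - \frac{8232}{289} - \frac{41160 i \sqrt{357}}{4913}$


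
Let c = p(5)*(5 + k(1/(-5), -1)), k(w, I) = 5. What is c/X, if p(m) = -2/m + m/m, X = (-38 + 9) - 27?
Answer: -3/28 ≈ -0.10714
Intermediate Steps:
X = -56 (X = -29 - 27 = -56)
p(m) = 1 - 2/m (p(m) = -2/m + 1 = 1 - 2/m)
c = 6 (c = ((-2 + 5)/5)*(5 + 5) = ((1/5)*3)*10 = (3/5)*10 = 6)
c/X = 6/(-56) = -1/56*6 = -3/28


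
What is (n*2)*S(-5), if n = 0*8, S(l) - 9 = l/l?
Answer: 0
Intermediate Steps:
S(l) = 10 (S(l) = 9 + l/l = 9 + 1 = 10)
n = 0
(n*2)*S(-5) = (0*2)*10 = 0*10 = 0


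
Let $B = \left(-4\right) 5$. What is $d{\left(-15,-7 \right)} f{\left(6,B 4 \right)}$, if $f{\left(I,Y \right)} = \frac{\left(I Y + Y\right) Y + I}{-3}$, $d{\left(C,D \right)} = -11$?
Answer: $\frac{492866}{3} \approx 1.6429 \cdot 10^{5}$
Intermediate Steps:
$B = -20$
$f{\left(I,Y \right)} = - \frac{I}{3} - \frac{Y \left(Y + I Y\right)}{3}$ ($f{\left(I,Y \right)} = \left(\left(Y + I Y\right) Y + I\right) \left(- \frac{1}{3}\right) = \left(Y \left(Y + I Y\right) + I\right) \left(- \frac{1}{3}\right) = \left(I + Y \left(Y + I Y\right)\right) \left(- \frac{1}{3}\right) = - \frac{I}{3} - \frac{Y \left(Y + I Y\right)}{3}$)
$d{\left(-15,-7 \right)} f{\left(6,B 4 \right)} = - 11 \left(\left(- \frac{1}{3}\right) 6 - \frac{\left(\left(-20\right) 4\right)^{2}}{3} - 2 \left(\left(-20\right) 4\right)^{2}\right) = - 11 \left(-2 - \frac{\left(-80\right)^{2}}{3} - 2 \left(-80\right)^{2}\right) = - 11 \left(-2 - \frac{6400}{3} - 2 \cdot 6400\right) = - 11 \left(-2 - \frac{6400}{3} - 12800\right) = \left(-11\right) \left(- \frac{44806}{3}\right) = \frac{492866}{3}$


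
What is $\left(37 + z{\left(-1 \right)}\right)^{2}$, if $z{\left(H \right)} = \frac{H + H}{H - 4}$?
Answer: $\frac{34969}{25} \approx 1398.8$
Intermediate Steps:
$z{\left(H \right)} = \frac{2 H}{-4 + H}$
$\left(37 + z{\left(-1 \right)}\right)^{2} = \left(37 + 2 \left(-1\right) \frac{1}{-4 - 1}\right)^{2} = \left(37 + 2 \left(-1\right) \frac{1}{-5}\right)^{2} = \left(37 + 2 \left(-1\right) \left(- \frac{1}{5}\right)\right)^{2} = \left(37 + \frac{2}{5}\right)^{2} = \left(\frac{187}{5}\right)^{2} = \frac{34969}{25}$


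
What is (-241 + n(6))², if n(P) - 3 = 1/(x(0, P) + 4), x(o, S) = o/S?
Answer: 904401/16 ≈ 56525.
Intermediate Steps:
n(P) = 13/4 (n(P) = 3 + 1/(0/P + 4) = 3 + 1/(0 + 4) = 3 + 1/4 = 3 + ¼ = 13/4)
(-241 + n(6))² = (-241 + 13/4)² = (-951/4)² = 904401/16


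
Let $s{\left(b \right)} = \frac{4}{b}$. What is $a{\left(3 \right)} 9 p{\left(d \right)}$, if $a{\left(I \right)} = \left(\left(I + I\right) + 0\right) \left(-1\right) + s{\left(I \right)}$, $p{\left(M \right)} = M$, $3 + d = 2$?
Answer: $42$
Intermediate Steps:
$d = -1$ ($d = -3 + 2 = -1$)
$a{\left(I \right)} = - 2 I + \frac{4}{I}$ ($a{\left(I \right)} = \left(\left(I + I\right) + 0\right) \left(-1\right) + \frac{4}{I} = \left(2 I + 0\right) \left(-1\right) + \frac{4}{I} = 2 I \left(-1\right) + \frac{4}{I} = - 2 I + \frac{4}{I}$)
$a{\left(3 \right)} 9 p{\left(d \right)} = \left(\left(-2\right) 3 + \frac{4}{3}\right) 9 \left(-1\right) = \left(-6 + 4 \cdot \frac{1}{3}\right) 9 \left(-1\right) = \left(-6 + \frac{4}{3}\right) 9 \left(-1\right) = \left(- \frac{14}{3}\right) 9 \left(-1\right) = \left(-42\right) \left(-1\right) = 42$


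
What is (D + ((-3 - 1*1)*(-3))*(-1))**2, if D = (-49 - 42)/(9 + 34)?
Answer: 368449/1849 ≈ 199.27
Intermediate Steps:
D = -91/43 ≈ -2.1163
(D + ((-3 - 1*1)*(-3))*(-1))**2 = (-91/43 + ((-3 - 1*1)*(-3))*(-1))**2 = (-91/43 + ((-3 - 1)*(-3))*(-1))**2 = (-91/43 - 4*(-3)*(-1))**2 = (-91/43 + 12*(-1))**2 = (-91/43 - 12)**2 = (-607/43)**2 = 368449/1849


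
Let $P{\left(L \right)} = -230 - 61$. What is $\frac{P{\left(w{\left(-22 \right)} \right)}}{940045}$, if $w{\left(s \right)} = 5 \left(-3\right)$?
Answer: $- \frac{291}{940045} \approx -0.00030956$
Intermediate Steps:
$w{\left(s \right)} = -15$
$P{\left(L \right)} = -291$
$\frac{P{\left(w{\left(-22 \right)} \right)}}{940045} = - \frac{291}{940045}$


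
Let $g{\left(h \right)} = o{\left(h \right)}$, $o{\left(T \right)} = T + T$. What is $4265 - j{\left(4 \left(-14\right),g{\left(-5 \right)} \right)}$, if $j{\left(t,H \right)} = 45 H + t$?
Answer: $4771$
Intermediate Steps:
$o{\left(T \right)} = 2 T$
$g{\left(h \right)} = 2 h$
$j{\left(t,H \right)} = t + 45 H$
$4265 - j{\left(4 \left(-14\right),g{\left(-5 \right)} \right)} = 4265 - \left(4 \left(-14\right) + 45 \cdot 2 \left(-5\right)\right) = 4265 - \left(-56 + 45 \left(-10\right)\right) = 4265 - \left(-56 - 450\right) = 4265 - -506 = 4265 + 506 = 4771$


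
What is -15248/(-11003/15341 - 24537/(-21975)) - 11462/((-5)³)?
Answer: -26708527942804/701204125 ≈ -38090.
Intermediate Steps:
-15248/(-11003/15341 - 24537/(-21975)) - 11462/((-5)³) = -15248/(-11003*1/15341 - 24537*(-1/21975)) - 11462/(-125) = -15248/(-11003/15341 + 8179/7325) - 11462*(-1/125) = -15248/44877064/112372825 + 11462/125 = -15248*112372825/44877064 + 11462/125 = -214182604450/5609633 + 11462/125 = -26708527942804/701204125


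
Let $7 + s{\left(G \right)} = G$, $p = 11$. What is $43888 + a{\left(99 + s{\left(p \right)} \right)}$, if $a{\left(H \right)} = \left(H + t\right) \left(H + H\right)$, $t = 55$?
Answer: $76436$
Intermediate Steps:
$s{\left(G \right)} = -7 + G$
$a{\left(H \right)} = 2 H \left(55 + H\right)$ ($a{\left(H \right)} = \left(H + 55\right) \left(H + H\right) = \left(55 + H\right) 2 H = 2 H \left(55 + H\right)$)
$43888 + a{\left(99 + s{\left(p \right)} \right)} = 43888 + 2 \left(99 + \left(-7 + 11\right)\right) \left(55 + \left(99 + \left(-7 + 11\right)\right)\right) = 43888 + 2 \left(99 + 4\right) \left(55 + \left(99 + 4\right)\right) = 43888 + 2 \cdot 103 \left(55 + 103\right) = 43888 + 2 \cdot 103 \cdot 158 = 43888 + 32548 = 76436$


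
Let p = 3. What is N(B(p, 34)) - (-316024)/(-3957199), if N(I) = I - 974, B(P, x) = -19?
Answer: -3929814631/3957199 ≈ -993.08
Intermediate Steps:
N(I) = -974 + I
N(B(p, 34)) - (-316024)/(-3957199) = (-974 - 19) - (-316024)/(-3957199) = -993 - (-316024)*(-1)/3957199 = -993 - 1*316024/3957199 = -993 - 316024/3957199 = -3929814631/3957199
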